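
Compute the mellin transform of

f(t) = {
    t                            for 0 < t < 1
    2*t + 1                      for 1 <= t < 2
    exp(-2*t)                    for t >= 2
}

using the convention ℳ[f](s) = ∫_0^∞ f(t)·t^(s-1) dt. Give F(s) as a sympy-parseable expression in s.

(2**s*s*(s + 1)*uppergamma(s, 4) - 2*4**s*s - 4**s + 5*8**s*s + 8**s)/(4**s*s*(s + 1))
  Re(s) > -1

integrate the 3 segments split at 1, 2, then add the results
∫ over [0, 1) of t·t^(s-1) joins the sum
on [1, 2) integrate f = (2*t + 1) against the kernel
on [2, ∞): add ∫ exp(-2*t)·t^(s-1) dt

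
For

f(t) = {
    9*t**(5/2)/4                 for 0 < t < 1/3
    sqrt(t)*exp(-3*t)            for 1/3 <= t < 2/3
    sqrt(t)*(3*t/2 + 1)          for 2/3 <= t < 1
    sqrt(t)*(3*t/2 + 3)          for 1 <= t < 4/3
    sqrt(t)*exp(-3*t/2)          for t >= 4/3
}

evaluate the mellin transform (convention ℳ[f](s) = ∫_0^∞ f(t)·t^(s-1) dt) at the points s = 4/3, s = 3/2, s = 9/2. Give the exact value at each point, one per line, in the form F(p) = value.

F(4/3) = 3**(1/6)*(-28152*3**(5/6) - 15456*2**(5/6) - 8602*uppergamma(11/6, 2) + 561 + 8602*uppergamma(11/6, 1) + 17204*2**(5/6)*uppergamma(11/6, 2) + 161184*2**(2/3))/77418
F(3/2) = 2*exp(-1)/9 + exp(-2) + 1075/432
F(9/2) = (9100*E + 729120 + 118557*exp(2))*exp(-2)/34020

strip the shared t-power: 9*t**2/4 on [0, 1/3); exp(-3*t) on [1/3, 2/3); 3*t/2 + 1 on [2/3, 1); …
undo the common scale on t: t**2 on [0, 1/2); exp(-2*t) on [1/2, 1); t + 1 on [1, 3/2); …
along the cuts 1/3, 2/3, 1, 4/3, ℳ[f](s) splits into 5 integrals
∫ over [0, 1/3) of 9*t**(5/2)/4·t^(s-1) joins the sum
segment [1/3, 2/3) carries sqrt(t)*exp(-3*t); integrate it
for t in [2/3, 1): the term is ∫ sqrt(t)*(3*t/2 + 1)·t^(s-1)
segment [1, 4/3) carries sqrt(t)*(3*t/2 + 3); integrate it
the [4/3, ∞) slice contributes ∫ sqrt(t)*exp(-3*t/2)·t^(s-1) dt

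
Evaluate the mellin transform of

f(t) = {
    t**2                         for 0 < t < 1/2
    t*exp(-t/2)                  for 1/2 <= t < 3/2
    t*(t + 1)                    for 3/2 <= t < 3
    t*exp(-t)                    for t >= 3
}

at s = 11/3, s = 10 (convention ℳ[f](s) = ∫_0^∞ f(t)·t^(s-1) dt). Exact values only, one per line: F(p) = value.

strip the shared t-power: t on [0, 1/2); exp(-t/2) on [1/2, 3/2); t + 1 on [3/2, 3); …
linearity at 1/2, 3/2, 3 turns ℳ[f](s) into 4 summed integrals
∫ t**2·t^(s-1) over [0, 1/2)
∫ t*exp(-t/2)·t^(s-1) over [1/2, 3/2)
∫ t*(t + 1)·t^(s-1) over [3/2, 3)
segment [3, ∞) carries t*exp(-t); integrate it

F(11/3) = 2**(1/3)*(-121856*2**(1/3)*uppergamma(14/3, 3/4) - 9234*3**(2/3) + 21 + 3808*2**(2/3)*uppergamma(14/3, 3) + 229392*6**(2/3) + 121856*2**(1/3)*uppergamma(14/3, 1/4))/7616
F(10) = -8055338729409*exp(-3/4)/512 + 4080204709/67584 + 72865089*exp(-3) + 4885809916361*exp(-1/4)/512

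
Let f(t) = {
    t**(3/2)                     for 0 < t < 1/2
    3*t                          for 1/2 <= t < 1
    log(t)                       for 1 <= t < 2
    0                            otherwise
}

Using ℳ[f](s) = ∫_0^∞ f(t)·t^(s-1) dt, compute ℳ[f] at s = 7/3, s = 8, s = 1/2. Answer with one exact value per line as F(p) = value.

treat the 3 regions marked off by 1/2, 1 separately and sum
on [0, 1/2): add ∫ t**(3/2)·t^(s-1) dt
for t in [1/2, 1): the term is ∫ 3*t·t^(s-1)
segment 1 to 2 holds log(t); add its integral

F(7/3) = -36*2**(1/3)/49 - 9*2**(2/3)/160 + 3*2**(1/6)/184 + 531/490 + 12*2**(1/3)*log(2)/7
F(8) = -5609/1536 + sqrt(2)/9728 + 32*log(2)
F(1/2) = sqrt(2)*(-72 + 32*log(2) + 49*sqrt(2))/16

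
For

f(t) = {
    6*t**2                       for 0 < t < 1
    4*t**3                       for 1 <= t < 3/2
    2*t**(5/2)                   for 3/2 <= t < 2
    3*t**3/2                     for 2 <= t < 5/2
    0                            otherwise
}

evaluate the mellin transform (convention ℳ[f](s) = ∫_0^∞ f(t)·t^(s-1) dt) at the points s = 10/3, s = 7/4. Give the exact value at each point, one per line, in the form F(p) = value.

breakpoints 1, 3/2, 2: one integral from each of the 4 segments
[0, 1) adds the kernel integral of 6*t**2
∫ over [1, 3/2) of 4*t**3·t^(s-1) joins the sum
segment [3/2, 2) carries 2*t**(5/2); integrate it
segment 2 to 5/2 holds 3*t**3/2; add its integral

F(10/3) = -288*2**(1/3)/19 - 729*2**(1/6)*3**(5/6)/560 + 75/152 + 2187*2**(2/3)*3**(1/3)/608 + 384*2**(5/6)/35 + 140625*2**(2/3)*5**(1/3)/4864
F(7/4) = -96*2**(3/4)/19 - 81*2**(3/4)*3**(1/4)/68 + 72/95 + 81*2**(1/4)*3**(3/4)/38 + 128*2**(1/4)/17 + 1875*2**(1/4)*5**(3/4)/304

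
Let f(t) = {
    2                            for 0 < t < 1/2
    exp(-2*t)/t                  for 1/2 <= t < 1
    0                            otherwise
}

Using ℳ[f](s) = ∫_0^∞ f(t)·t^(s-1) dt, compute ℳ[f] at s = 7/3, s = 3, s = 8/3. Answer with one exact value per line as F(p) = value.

F(7/3) = 2**(2/3)*(-7*uppergamma(4/3, 2) + 3 + 7*uppergamma(4/3, 1))/28
F(3) = (-9 + exp(2) + 6*E)*exp(-2)/12
F(8/3) = 2**(1/3)*(-8*uppergamma(5/3, 2) + 3 + 8*uppergamma(5/3, 1))/32

remove the shared t-power first: 2*t on [0, 1/2); exp(-2*t) on [1/2, 1)
back out the common scale on t: t on [0, 1); exp(-t) on [1, 2)
along the cuts 1/2, ℳ[f](s) splits into 2 integrals
[0, 1/2) adds the kernel integral of 2
on [1/2, 1) integrate f = exp(-2*t)/t against the kernel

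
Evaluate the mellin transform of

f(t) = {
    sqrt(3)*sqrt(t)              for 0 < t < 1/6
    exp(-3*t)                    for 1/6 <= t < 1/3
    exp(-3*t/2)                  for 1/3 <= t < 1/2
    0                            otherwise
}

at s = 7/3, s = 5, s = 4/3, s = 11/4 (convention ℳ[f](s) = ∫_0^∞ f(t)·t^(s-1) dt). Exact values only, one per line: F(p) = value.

F(7/3) = 6**(2/3)*(-272*2**(2/3)*uppergamma(7/3, 3/4) - 68*2**(1/3)*uppergamma(7/3, 1) + 3*sqrt(2) + 68*2**(1/3)*uppergamma(7/3, 1/2) + 272*2**(2/3)*uppergamma(7/3, 1/2))/3672
F(5) = -4331*exp(-3/4)/648 - 65*exp(-1)/243 + sqrt(2)/85536 + 2321*exp(-1/2)/432
F(4/3) = 6**(2/3)*(-2**(2/3)*uppergamma(4/3, 3/4)/9 - 2**(1/3)*uppergamma(4/3, 1)/18 + sqrt(2)/132 + 2**(1/3)*uppergamma(4/3, 1/2)/18 + 2**(2/3)*uppergamma(4/3, 1/2)/9)
F(11/4) = 3**(1/4)*(-208*2**(3/4)*uppergamma(11/4, 3/4) - 52*uppergamma(11/4, 1) + 2**(3/4) + 52*uppergamma(11/4, 1/2) + 208*2**(3/4)*uppergamma(11/4, 1/2))/1404

peel off the common scale on t: sqrt(t) on [0, 1/2); exp(-t) on [1/2, 1); exp(-t/2) on [1, 3/2)
f breaks at 1/6, 1/3 into 3 integrals to sum
∫ over [0, 1/6) of sqrt(3)*sqrt(t)·t^(s-1) joins the sum
on [1/6, 1/3): add ∫ exp(-3*t)·t^(s-1) dt
∫ exp(-3*t/2)·t^(s-1) over [1/3, 1/2)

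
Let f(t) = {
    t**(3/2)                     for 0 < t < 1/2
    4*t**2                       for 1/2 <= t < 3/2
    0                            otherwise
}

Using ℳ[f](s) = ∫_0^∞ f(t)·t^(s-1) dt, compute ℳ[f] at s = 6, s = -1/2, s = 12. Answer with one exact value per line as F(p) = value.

integrate the 2 segments split at 1/2, then add the results
piece [0, 1/2): integrate t**(3/2) against the kernel
segment [1/2, 3/2) carries 4*t**2; integrate it

F(6) = sqrt(2)/1920 + 205/16
F(-1/2) = -2*sqrt(2)/3 + 1/2 + 2*sqrt(6)
F(12) = sqrt(2)/221184 + 597871/7168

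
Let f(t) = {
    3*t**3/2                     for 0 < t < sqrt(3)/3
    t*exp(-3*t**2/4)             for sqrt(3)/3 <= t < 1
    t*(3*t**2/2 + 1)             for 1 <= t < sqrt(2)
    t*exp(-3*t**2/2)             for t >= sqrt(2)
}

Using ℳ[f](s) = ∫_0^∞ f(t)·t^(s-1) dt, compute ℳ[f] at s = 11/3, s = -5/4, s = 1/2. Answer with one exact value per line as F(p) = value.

remove the shared t-power first: 3*t**2/2 on [0, sqrt(3)/3); exp(-3*t**2/4) on [sqrt(3)/3, 1); 3*t**2/2 + 1 on [1, sqrt(2)); …
invert the power substitution to get 3*t/2 on [0, 1/3); exp(-3*t/4) on [1/3, 1); 3*t/2 + 1 on [1, 2); …
undo the common scale on t: t on [0, 1/2); exp(-t/2) on [1/2, 3/2); t + 1 on [3/2, 3); …
treat the 4 regions marked off by sqrt(3)/3, 1, sqrt(2) separately and sum
on [0, sqrt(3)/3): add ∫ 3*t**3/2·t^(s-1) dt
for t in [sqrt(3)/3, 1): the term is ∫ t*exp(-3*t**2/4)·t^(s-1)
for t in [1, sqrt(2)): the term is ∫ t*(3*t**2/2 + 1)·t^(s-1)
between sqrt(2) and ∞ the integrand is t*exp(-3*t**2/2)·t^(s-1)

F(11/3) = 3**(2/3)*(-2240*2**(2/3)*uppergamma(7/3, 3/4) - 1107*3**(1/3) + 21 + 560*2**(1/3)*uppergamma(7/3, 3) + 2240*2**(2/3)*uppergamma(7/3, 1/4) + 6696*6**(1/3))/7560
F(-5/4) = 3**(1/8)*(-32*6**(7/8) - 21*2**(3/4)*uppergamma(-1/8, 3/4) + 21*2**(7/8)*uppergamma(-1/8, 3) + 24 + 21*2**(3/4)*uppergamma(-1/8, 1/4) + 88*3**(7/8))/84
F(1/2) = 3**(1/4)*(-46*3**(3/4) - 42*sqrt(2)*uppergamma(3/4, 3/4) + 21*2**(3/4)*uppergamma(3/4, 3) + 6 + 42*sqrt(2)*uppergamma(3/4, 1/4) + 64*6**(3/4))/126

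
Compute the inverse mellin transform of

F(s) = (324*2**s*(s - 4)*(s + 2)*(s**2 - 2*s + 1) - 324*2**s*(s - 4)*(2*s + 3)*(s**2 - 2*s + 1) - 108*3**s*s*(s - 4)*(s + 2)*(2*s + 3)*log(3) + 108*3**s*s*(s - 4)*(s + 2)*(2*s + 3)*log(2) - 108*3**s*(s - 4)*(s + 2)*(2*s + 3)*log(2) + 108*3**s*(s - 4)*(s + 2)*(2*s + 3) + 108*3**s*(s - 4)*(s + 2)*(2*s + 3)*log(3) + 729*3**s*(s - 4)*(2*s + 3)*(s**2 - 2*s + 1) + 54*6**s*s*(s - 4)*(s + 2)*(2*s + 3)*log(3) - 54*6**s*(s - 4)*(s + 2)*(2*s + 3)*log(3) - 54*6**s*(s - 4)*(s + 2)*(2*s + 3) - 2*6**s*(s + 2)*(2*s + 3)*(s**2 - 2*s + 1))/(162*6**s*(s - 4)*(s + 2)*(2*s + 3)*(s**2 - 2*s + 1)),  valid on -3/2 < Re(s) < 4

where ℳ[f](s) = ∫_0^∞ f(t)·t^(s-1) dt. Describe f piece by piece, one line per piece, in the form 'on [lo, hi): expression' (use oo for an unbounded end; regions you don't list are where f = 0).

undo the common scale on t: 3*sqrt(6)*t**(3/2)/4 on [0, 2/3); 9*t**2/2 on [2/3, 1); 2*log(3*t/2)/(3*t) on [1, 2); …
the common scale on t comes off first: t**(3/2) on [0, 1); 2*t**2 on [1, 3/2); log(t)/t on [3/2, 3); …
linearity at 1/3, 1/2, 1 turns ℳ[f](s) into 4 summed integrals
piece [0, 1/3): integrate 3*sqrt(3)*t**(3/2) against the kernel
[1/3, 1/2) adds the kernel integral of 18*t**2
[1/2, 1) adds the kernel integral of log(3*t)/(3*t)
∫ 1/(81*t**4)·t^(s-1) over [1, ∞)

on [0, 1/3): 3*sqrt(3)*t**(3/2)
on [1/3, 1/2): 18*t**2
on [1/2, 1): log(3*t)/(3*t)
on [1, oo): 1/(81*t**4)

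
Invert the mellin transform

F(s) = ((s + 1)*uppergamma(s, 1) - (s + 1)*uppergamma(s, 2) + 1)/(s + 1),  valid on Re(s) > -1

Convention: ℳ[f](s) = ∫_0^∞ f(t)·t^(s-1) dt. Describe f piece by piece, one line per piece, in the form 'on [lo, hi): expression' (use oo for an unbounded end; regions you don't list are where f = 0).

cuts at 1: linearity sums the 2 kernel integrals
piece [0, 1): integrate t against the kernel
on [1, 2): add ∫ exp(-t)·t^(s-1) dt

on [0, 1): t
on [1, 2): exp(-t)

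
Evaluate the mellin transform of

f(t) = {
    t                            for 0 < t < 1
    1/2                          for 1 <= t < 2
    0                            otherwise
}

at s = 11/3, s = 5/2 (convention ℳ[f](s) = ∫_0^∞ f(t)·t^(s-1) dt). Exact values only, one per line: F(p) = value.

linearity at 1 turns ℳ[f](s) into 2 summed integrals
segment [0, 1) carries t; integrate it
on [1, 2) integrate f = 1/2 against the kernel

F(11/3) = 6/77 + 12*2**(2/3)/11
F(5/2) = 3/35 + 4*sqrt(2)/5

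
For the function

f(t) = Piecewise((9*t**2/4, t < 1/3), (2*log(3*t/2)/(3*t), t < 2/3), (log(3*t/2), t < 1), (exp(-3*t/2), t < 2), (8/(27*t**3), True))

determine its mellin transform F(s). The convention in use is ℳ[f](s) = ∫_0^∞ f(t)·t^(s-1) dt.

strip the common scale on t: t**2 on [0, 1/2); log(t)/t on [1/2, 1); log(t) on [1, 3/2); …
breakpoints 1/3, 2/3, 1, 2: one integral from each of the 5 segments
∫ 9*t**2/4·t^(s-1) over [0, 1/3)
∫ over [1/3, 2/3) of 2*log(3*t/2)/(3*t)·t^(s-1) joins the sum
over [2/3, 1), the kernel integral of log(3*t/2) enters the sum
∫ over [1, 2) of exp(-3*t/2)·t^(s-1) joins the sum
the [2, ∞) slice contributes ∫ 8/(27*t**3)·t^(s-1) dt

(108*2**s*s**2*(s - 3)*(s + 2)*(s**2 - 2*s + 1)*uppergamma(s, 3/2) - 108*2**s*s**2*(s - 3)*(s + 2)*(s**2 - 2*s + 1)*uppergamma(s, 3) - 108*2**s*s**2*(s - 3)*(s + 2) + 108*2**s*(s - 3)*(s + 2)*(s**2 - 2*s + 1) - 108*3**s*s*(s - 3)*(s + 2)*(s**2 - 2*s + 1)*log(2) + 108*3**s*s*(s - 3)*(s + 2)*(s**2 - 2*s + 1)*log(3) - 108*3**s*(s - 3)*(s + 2)*(s**2 - 2*s + 1) - 4*6**s*s**2*(s + 2)*(s**2 - 2*s + 1) + 216*s**3*(s - 3)*(s + 2)*log(2) - 216*s**2*(s - 3)*(s + 2)*log(2) + 216*s**2*(s - 3)*(s + 2) + 27*s**2*(s - 3)*(s**2 - 2*s + 1))/(108*3**s*s**2*(s - 3)*(s + 2)*(s**2 - 2*s + 1))
  -2 < Re(s) < 3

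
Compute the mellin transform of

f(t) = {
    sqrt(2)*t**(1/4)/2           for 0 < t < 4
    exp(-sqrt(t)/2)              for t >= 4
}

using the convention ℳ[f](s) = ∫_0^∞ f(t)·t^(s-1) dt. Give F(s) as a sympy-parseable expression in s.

peel off the power substitution: sqrt(2)*sqrt(t)/2 on [0, 2); exp(-t/2) on [2, ∞)
strip the common scale on t: sqrt(t) on [0, 1); exp(-t) on [1, ∞)
summing 2 kernel integrals split by 4 yields ℳ[f](s)
on [0, 4): add ∫ sqrt(2)*t**(1/4)/2·t^(s-1) dt
∫ over [4, ∞) of exp(-sqrt(t)/2)·t^(s-1) joins the sum

2*2**(2*s)*((4*s + 1)*uppergamma(2*s, 1) + 2)/(4*s + 1)
  Re(s) > -1/4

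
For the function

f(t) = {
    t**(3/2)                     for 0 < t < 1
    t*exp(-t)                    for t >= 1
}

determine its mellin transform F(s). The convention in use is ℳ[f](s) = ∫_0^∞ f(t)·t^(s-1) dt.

invert the shared t-power to get sqrt(t) on [0, 1); exp(-t) on [1, ∞)
along the cuts 1, ℳ[f](s) splits into 2 integrals
segment [0, 1) carries t**(3/2); integrate it
piece [1, ∞): integrate t*exp(-t) against the kernel

((2*s + 3)*uppergamma(s + 1, 1) + 2)/(2*s + 3)
  Re(s) > -3/2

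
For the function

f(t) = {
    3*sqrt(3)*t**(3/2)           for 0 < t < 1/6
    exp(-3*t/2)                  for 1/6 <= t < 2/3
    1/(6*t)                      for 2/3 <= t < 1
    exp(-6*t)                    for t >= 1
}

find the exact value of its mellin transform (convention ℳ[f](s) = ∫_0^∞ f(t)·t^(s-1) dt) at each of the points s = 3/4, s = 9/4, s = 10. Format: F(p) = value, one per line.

F(3/4) = -2/3 - 2**(3/4)*3**(1/4)*uppergamma(3/4, 1)/3 + 6**(1/4)*uppergamma(3/4, 6)/6 + 2**(3/4)*3**(1/4)*uppergamma(3/4, 1/4)/3 + 19*2**(3/4)*3**(1/4)/54
F(9/4) = -4*2**(1/4)*3**(3/4)*uppergamma(9/4, 1)/27 - 47*2**(1/4)*3**(3/4)/1620 + 6**(3/4)*uppergamma(9/4, 6)/216 + 2/15 + 4*2**(1/4)*3**(3/4)*uppergamma(9/4, 1/4)/27
F(10) = -1010083840*exp(-1)/59049 + sqrt(2)/2781444096 + 12935*exp(-6)/5832 + 19171/1062882 + 122145247909*exp(-1/4)/15116544

reversing the common scale on t: t**(3/2) on [0, 1/2); exp(-t/2) on [1/2, 2); 1/(2*t) on [2, 3); …
split f at 1/6, 2/3, 1: ℳ[f](s) collects 4 kernel integrals
the [0, 1/6) slice contributes ∫ 3*sqrt(3)*t**(3/2)·t^(s-1) dt
piece [1/6, 2/3): integrate exp(-3*t/2) against the kernel
the [2/3, 1) slice contributes ∫ 1/(6*t)·t^(s-1) dt
[1, ∞) adds the kernel integral of exp(-6*t)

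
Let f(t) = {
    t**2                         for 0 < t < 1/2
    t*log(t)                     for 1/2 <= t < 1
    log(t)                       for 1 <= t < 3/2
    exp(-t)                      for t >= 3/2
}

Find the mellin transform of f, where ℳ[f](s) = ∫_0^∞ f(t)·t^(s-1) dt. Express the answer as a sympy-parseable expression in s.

cuts at 1/2, 1, 3/2: linearity sums the 4 kernel integrals
segment 0 to 1/2 holds t**2; add its integral
[1/2, 1) adds the kernel integral of t*log(t)
segment [1, 3/2) carries log(t); integrate it
segment 3/2 to ∞ holds exp(-t); add its integral

(4*2**s*s**2*(s + 2)*(s**2 + 2*s + 1)*uppergamma(s, 3/2) - 4*2**s*s**2*(s + 2) + 4*2**s*(s + 2)*(s**2 + 2*s + 1) + 3**s*s*(s + 2)*(-4*log(2) + 4*log(3))*(s**2 + 2*s + 1) - 4*3**s*(s + 2)*(s**2 + 2*s + 1) + s**3*(s + 2)*log(4) + s**2*(s + 2)*log(4) + 2*s**2*(s + 2) + s**2*(s**2 + 2*s + 1))/(4*2**s*s**2*(s + 2)*(s**2 + 2*s + 1))
  Re(s) > -2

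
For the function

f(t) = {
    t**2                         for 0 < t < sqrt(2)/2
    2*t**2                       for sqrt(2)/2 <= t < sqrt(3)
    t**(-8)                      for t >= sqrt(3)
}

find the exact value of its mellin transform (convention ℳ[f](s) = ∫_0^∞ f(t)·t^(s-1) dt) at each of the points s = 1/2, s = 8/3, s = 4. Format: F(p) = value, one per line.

the power substitution comes off first: t on [0, 1/2); 2*t on [1/2, 3); t**(-4) on [3, ∞)
linearity at sqrt(2)/2, sqrt(3) turns ℳ[f](s) into 3 summed integrals
for t in [0, sqrt(2)/2): the term is ∫ t**2·t^(s-1)
piece [sqrt(2)/2, sqrt(3)): integrate 2*t**2 against the kernel
[sqrt(3), ∞) adds the kernel integral of t**(-8)

F(1/2) = 2**(3/4)*(-243 + 2918*6**(1/4))/2430
F(8/3) = 2**(2/3)*(-54 + 3895*6**(1/3))/2016
F(4) = 1297/144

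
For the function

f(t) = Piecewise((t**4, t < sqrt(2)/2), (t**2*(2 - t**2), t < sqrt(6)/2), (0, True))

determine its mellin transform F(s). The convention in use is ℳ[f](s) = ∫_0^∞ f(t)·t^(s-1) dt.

remove the shared t-power first: t**2 on [0, sqrt(2)/2); 2 - t**2 on [sqrt(2)/2, sqrt(6)/2)
reversing the power substitution: t on [0, 1/2); 2 - t on [1/2, 3/2)
breakpoints sqrt(2)/2: one integral from each of the 2 segments
on [0, sqrt(2)/2) integrate f = t**4 against the kernel
segment sqrt(2)/2 to sqrt(6)/2 holds t**2*(2 - t**2); add its integral

(3*3**(s/2)*(s + 2) + 24*3**(s/2) - 2*s - 12)/(4*2**(s/2)*(s + 2)*(s + 4))
  Re(s) > -4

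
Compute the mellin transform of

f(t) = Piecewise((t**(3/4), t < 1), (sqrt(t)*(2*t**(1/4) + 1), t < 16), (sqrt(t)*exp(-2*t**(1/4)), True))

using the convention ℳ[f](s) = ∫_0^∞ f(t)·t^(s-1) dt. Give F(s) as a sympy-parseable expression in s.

undo the power substitution: t**(3/2) on [0, 1); t*(2*sqrt(t) + 1) on [1, 4); t*exp(-2*sqrt(t)) on [4, ∞)
invert the power substitution to get t**3 on [0, 1); t**2*(2*t + 1) on [1, 2); t**2*exp(-2*t) on [2, ∞)
strip the shared t-power: t on [0, 1); 2*t + 1 on [1, 2); exp(-2*t) on [2, ∞)
along the cuts 1, 16, ℳ[f](s) splits into 3 integrals
segment [0, 1) carries t**(3/4); integrate it
the [1, 16) slice contributes ∫ sqrt(t)*(2*t**(1/4) + 1)·t^(s-1) dt
over [16, ∞), the kernel integral of sqrt(t)*exp(-2*t**(1/4)) enters the sum

(80*2**(8*s)*(2*s + 1) + 8*2**(8*s) - 8*2**(4*s)*(2*s + 1) - 2*2**(4*s) + (2*s + 1)*(4*s + 3)*uppergamma(4*s + 2, 4))/(16**s*(2*s + 1)*(4*s + 3))
  Re(s) > -3/4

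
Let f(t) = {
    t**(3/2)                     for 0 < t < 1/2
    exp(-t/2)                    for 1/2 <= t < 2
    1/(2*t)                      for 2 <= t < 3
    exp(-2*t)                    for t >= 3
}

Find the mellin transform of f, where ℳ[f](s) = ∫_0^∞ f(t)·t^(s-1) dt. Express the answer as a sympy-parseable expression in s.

(12*24**s*(s - 1)*(2*s + 3)*uppergamma(s, 1/4) - 12*24**s*(s - 1)*(2*s + 3)*uppergamma(s, 1) - 3*24**s*(2*s + 3) + 2*36**s*(2*s + 3) + 12*6**s*(s - 1)*(2*s + 3)*uppergamma(s, 6) + 6*sqrt(2)*6**s*(s - 1))/(12*12**s*(s - 1)*(2*s + 3))
  Re(s) > -3/2

f breaks at 1/2, 2, 3 into 4 integrals to sum
segment [0, 1/2) carries t**(3/2); integrate it
piece [1/2, 2): integrate exp(-t/2) against the kernel
segment [2, 3) carries 1/(2*t); integrate it
on [3, ∞): add ∫ exp(-2*t)·t^(s-1) dt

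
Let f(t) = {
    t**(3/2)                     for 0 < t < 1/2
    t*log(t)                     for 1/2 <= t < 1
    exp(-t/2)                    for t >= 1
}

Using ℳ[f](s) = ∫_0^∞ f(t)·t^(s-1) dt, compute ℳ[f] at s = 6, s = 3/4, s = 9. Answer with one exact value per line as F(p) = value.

F(6) = -127/6272 + sqrt(2)/1920 + log(2)/896 + 12662*exp(-1/2)
F(3/4) = 2**(1/4)*(-144*2**(3/4) + 49*sqrt(2) + 72 + 126*log(2) + 882*sqrt(2)*uppergamma(3/4, 1/2))/882
F(9) = -1023/102400 + sqrt(2)/21504 + log(2)/10240 + 34035938*exp(-1/2)

integrate the 3 segments split at 1/2, 1, then add the results
between 0 and 1/2 the integrand is t**(3/2)·t^(s-1)
the [1/2, 1) slice contributes ∫ t*log(t)·t^(s-1) dt
∫ exp(-t/2)·t^(s-1) over [1, ∞)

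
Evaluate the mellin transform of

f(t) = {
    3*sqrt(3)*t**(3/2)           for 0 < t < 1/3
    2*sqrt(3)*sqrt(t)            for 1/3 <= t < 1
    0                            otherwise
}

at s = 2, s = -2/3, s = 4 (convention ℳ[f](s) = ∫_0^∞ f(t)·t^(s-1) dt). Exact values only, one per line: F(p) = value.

F(2) = -2/35 + 4*sqrt(3)/5
F(-2/3) = -12*sqrt(3) + 66*3**(2/3)/5
F(4) = -26/8019 + 4*sqrt(3)/9

peel off the common scale on t: t**(3/2) on [0, 1); 2*sqrt(t) on [1, 3)
decompose at 1/3; ℳ[f](s) sums the 2 pieces' integrals
segment 0 to 1/3 holds 3*sqrt(3)*t**(3/2); add its integral
on [1/3, 1): add ∫ 2*sqrt(3)*sqrt(t)·t^(s-1) dt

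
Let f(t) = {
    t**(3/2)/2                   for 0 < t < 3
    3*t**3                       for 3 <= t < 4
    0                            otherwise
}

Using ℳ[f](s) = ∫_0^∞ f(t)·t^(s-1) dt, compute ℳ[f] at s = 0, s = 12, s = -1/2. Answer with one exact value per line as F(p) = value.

F(0) = sqrt(3) + 37
F(12) = 59049*sqrt(3) + 1059392917/5
F(-1/2) = 399/10 - 54*sqrt(3)/5

split f at 3: ℳ[f](s) collects 2 kernel integrals
between 0 and 3 the integrand is t**(3/2)/2·t^(s-1)
segment 3 to 4 holds 3*t**3; add its integral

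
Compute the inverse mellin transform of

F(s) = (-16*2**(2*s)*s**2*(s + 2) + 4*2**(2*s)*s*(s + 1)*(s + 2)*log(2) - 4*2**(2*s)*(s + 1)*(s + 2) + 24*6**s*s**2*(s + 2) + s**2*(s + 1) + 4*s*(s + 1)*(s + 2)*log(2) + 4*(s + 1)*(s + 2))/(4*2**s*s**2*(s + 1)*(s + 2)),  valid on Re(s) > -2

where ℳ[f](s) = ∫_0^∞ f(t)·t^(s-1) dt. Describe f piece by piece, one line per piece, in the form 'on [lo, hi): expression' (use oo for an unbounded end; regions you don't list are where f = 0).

linearity at 1/2, 2 turns ℳ[f](s) into 3 summed integrals
the [0, 1/2) slice contributes ∫ t**2·t^(s-1) dt
segment [1/2, 2) carries log(t); integrate it
on [2, 3): add ∫ 2*t·t^(s-1) dt

on [0, 1/2): t**2
on [1/2, 2): log(t)
on [2, 3): 2*t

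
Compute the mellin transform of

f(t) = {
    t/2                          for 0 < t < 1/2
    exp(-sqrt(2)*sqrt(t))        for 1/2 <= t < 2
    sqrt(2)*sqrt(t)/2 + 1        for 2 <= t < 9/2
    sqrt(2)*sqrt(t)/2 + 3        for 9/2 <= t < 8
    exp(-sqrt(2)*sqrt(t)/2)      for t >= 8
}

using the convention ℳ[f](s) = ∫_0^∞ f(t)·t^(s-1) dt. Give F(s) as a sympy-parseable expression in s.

remove the common scale on t first: t on [0, 1/4); exp(-2*sqrt(t)) on [1/4, 1); sqrt(t) + 1 on [1, 9/4); …
strip the power substitution: t**2 on [0, 1/2); exp(-2*t) on [1/2, 1); t + 1 on [1, 3/2); …
summing 5 kernel integrals split by 1/2, 2, 9/2, 8 yields ℳ[f](s)
on [0, 1/2) integrate f = t/2 against the kernel
[1/2, 2) adds the kernel integral of exp(-sqrt(2)*sqrt(t))
∫ over [2, 9/2) of (sqrt(2)*sqrt(t)/2 + 1)·t^(s-1) joins the sum
piece [9/2, 8): integrate (sqrt(2)*sqrt(t)/2 + 3) against the kernel
the [8, ∞) slice contributes ∫ exp(-sqrt(2)*sqrt(t)/2)·t^(s-1) dt

(40*2**(4*s)*s*(s + 1) + 12*2**(4*s)*(s + 1) + 8*2**(2*s)*s*(s + 1)*(2*s + 1)*uppergamma(2*s, 2) - 16*2**(2*s)*s*(s + 1) - 4*2**(2*s)*(s + 1) - 16*9**s*s*(s + 1) - 8*9**s*(s + 1) + 8*s*(s + 1)*(2*s + 1)*uppergamma(2*s, 1) - 8*s*(s + 1)*(2*s + 1)*uppergamma(2*s, 2) + s*(2*s + 1))/(4*2**s*s*(s + 1)*(2*s + 1))
  Re(s) > -1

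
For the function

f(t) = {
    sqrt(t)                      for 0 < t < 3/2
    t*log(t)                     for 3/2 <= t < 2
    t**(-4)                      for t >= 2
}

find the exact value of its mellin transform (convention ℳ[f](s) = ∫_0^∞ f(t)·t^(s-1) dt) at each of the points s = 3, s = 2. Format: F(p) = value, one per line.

treat the 3 regions marked off by 3/2, 2 separately and sum
on [0, 3/2) integrate f = sqrt(t) against the kernel
segment 3/2 to 2 holds t*log(t); add its integral
segment [2, ∞) carries t**(-4); integrate it

F(3) = -81*log(3)/64 - 47/256 + 27*sqrt(6)/56 + 337*log(2)/64
F(2) = -9*log(3)/8 - 7/18 + 9*sqrt(6)/20 + 91*log(2)/24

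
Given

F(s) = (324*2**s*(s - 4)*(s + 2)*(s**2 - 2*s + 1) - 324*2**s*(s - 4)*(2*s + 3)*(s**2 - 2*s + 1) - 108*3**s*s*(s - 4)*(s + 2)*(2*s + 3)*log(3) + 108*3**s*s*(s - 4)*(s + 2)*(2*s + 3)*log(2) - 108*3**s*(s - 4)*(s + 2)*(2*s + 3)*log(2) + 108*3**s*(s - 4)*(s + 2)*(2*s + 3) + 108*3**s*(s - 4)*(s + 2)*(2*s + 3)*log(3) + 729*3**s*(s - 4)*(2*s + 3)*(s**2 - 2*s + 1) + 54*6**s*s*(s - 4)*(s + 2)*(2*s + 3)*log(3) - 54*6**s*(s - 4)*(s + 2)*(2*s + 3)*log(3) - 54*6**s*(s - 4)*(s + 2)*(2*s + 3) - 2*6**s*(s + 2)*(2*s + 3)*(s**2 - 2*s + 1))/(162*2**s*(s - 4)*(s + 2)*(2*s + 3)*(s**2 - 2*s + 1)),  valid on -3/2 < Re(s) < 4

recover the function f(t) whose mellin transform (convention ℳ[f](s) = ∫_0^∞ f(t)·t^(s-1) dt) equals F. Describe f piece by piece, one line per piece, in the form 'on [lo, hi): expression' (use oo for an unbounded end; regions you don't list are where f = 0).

on [0, 1): t**(3/2)
on [1, 3/2): 2*t**2
on [3/2, 3): log(t)/t
on [3, oo): t**(-4)

split f at 1, 3/2, 3: ℳ[f](s) collects 4 kernel integrals
∫ over [0, 1) of t**(3/2)·t^(s-1) joins the sum
piece [1, 3/2): integrate 2*t**2 against the kernel
piece [3/2, 3): integrate log(t)/t against the kernel
piece [3, ∞): integrate t**(-4) against the kernel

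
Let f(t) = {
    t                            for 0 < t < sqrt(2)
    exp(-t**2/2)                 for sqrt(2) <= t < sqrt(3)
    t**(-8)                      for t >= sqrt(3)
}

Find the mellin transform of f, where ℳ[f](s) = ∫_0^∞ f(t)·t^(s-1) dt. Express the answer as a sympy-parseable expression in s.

remove the power substitution first: sqrt(t) on [0, 2); exp(-t/2) on [2, 3); t**(-4) on [3, ∞)
along the cuts sqrt(2), sqrt(3), ℳ[f](s) splits into 3 integrals
on [0, sqrt(2)): add ∫ t·t^(s-1) dt
on [sqrt(2), sqrt(3)) integrate f = exp(-t**2/2) against the kernel
[sqrt(3), ∞) adds the kernel integral of t**(-8)

(81*2**(s/2)*(s - 8)*(s + 1)*uppergamma(s/2, 1) - 81*2**(s/2)*(s - 8)*(s + 1)*uppergamma(s/2, 3/2) + 162*2**(s/2 + 1/2)*(s - 8) - 2*3**(s/2)*(s + 1))/(162*(s - 8)*(s + 1))
  -1 < Re(s) < 8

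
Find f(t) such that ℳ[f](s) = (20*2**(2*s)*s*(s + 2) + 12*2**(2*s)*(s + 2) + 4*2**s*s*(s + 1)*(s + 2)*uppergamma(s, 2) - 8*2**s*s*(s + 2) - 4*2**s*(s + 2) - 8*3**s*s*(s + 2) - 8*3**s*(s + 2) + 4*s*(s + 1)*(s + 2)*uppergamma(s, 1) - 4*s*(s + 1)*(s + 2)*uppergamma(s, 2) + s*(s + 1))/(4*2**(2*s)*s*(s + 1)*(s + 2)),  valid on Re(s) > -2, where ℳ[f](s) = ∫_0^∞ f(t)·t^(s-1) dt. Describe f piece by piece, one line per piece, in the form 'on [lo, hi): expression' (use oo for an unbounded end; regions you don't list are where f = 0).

the common scale on t comes off first: t**2 on [0, 1/2); exp(-2*t) on [1/2, 1); t + 1 on [1, 3/2); …
the 5 pieces separated at 1/4, 1/2, 3/4, 1 each add one integral
the [0, 1/4) slice contributes ∫ 4*t**2·t^(s-1) dt
over [1/4, 1/2), the kernel integral of exp(-4*t) enters the sum
segment 1/2 to 3/4 holds (2*t + 1); add its integral
for t in [3/4, 1): the term is ∫ (2*t + 3)·t^(s-1)
piece [1, ∞): integrate exp(-2*t) against the kernel

on [0, 1/4): 4*t**2
on [1/4, 1/2): exp(-4*t)
on [1/2, 3/4): 2*t + 1
on [3/4, 1): 2*t + 3
on [1, oo): exp(-2*t)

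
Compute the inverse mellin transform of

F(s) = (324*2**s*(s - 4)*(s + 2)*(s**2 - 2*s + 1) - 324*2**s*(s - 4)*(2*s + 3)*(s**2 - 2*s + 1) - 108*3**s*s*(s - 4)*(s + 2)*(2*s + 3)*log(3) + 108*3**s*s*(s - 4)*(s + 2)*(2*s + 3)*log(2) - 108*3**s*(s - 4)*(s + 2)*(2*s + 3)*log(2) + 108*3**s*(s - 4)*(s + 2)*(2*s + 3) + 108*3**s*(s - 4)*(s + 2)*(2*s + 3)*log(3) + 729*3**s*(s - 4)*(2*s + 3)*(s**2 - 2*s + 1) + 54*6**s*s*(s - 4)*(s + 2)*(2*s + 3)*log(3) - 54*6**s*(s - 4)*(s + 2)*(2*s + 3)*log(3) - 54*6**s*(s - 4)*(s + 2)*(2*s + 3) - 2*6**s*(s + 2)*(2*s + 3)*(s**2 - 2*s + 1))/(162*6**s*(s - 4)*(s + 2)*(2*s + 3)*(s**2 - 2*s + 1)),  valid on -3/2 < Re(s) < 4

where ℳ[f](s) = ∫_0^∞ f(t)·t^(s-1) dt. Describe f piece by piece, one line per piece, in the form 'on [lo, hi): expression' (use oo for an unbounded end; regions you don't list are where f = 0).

remove the common scale on t first: t**(3/2) on [0, 1); 2*t**2 on [1, 3/2); log(t)/t on [3/2, 3); …
split f at 1/3, 1/2, 1: ℳ[f](s) collects 4 kernel integrals
the [0, 1/3) slice contributes ∫ 3*sqrt(3)*t**(3/2)·t^(s-1) dt
segment [1/3, 1/2) carries 18*t**2; integrate it
∫ log(3*t)/(3*t)·t^(s-1) over [1/2, 1)
for t in [1, ∞): the term is ∫ 1/(81*t**4)·t^(s-1)

on [0, 1/3): 3*sqrt(3)*t**(3/2)
on [1/3, 1/2): 18*t**2
on [1/2, 1): log(3*t)/(3*t)
on [1, oo): 1/(81*t**4)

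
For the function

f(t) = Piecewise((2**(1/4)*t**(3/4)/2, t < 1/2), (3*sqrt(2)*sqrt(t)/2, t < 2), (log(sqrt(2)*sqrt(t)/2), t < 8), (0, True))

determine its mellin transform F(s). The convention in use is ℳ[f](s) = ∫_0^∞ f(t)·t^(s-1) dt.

2**(-s - 1)*(16**s*s*(2*s + 1)*(4*s + 3)*log(4) - 16**s*(2*s + 1)*(4*s + 3) + 2**(2*s + 2)*s**2*(12*s + 9) + 4**s*(2*s + 1)*(4*s + 3) + s**2*(-24*s - 18) + sqrt(2)*s**2*(4*s + 2))/(s**2*(2*s + 1)*(4*s + 3))
  Re(s) > -3/4

strip the common scale on t: t**(3/4) on [0, 1/4); 3*sqrt(t) on [1/4, 1); log(sqrt(t)) on [1, 4)
back out the power substitution: t**(3/2) on [0, 1/2); 3*t on [1/2, 1); log(t) on [1, 2)
breakpoints 1/2, 2: one integral from each of the 3 segments
∫ 2**(1/4)*t**(3/4)/2·t^(s-1) over [0, 1/2)
on [1/2, 2) integrate f = 3*sqrt(2)*sqrt(t)/2 against the kernel
the [2, 8) slice contributes ∫ log(sqrt(2)*sqrt(t)/2)·t^(s-1) dt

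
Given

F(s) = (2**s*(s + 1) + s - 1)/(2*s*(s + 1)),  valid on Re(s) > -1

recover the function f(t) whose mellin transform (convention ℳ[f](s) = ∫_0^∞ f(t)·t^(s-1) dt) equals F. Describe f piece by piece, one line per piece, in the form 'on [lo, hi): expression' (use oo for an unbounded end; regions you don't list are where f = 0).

linearity at 1 turns ℳ[f](s) into 2 summed integrals
over [0, 1), the kernel integral of t enters the sum
the [1, 2) slice contributes ∫ 1/2·t^(s-1) dt

on [0, 1): t
on [1, 2): 1/2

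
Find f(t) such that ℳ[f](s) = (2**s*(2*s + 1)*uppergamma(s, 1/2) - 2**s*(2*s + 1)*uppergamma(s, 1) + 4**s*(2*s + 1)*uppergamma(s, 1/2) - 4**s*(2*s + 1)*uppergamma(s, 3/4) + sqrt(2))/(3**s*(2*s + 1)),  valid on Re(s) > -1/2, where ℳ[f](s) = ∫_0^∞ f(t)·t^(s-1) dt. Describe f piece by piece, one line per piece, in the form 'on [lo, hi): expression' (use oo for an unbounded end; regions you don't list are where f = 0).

invert the common scale on t to get sqrt(t) on [0, 1/2); exp(-t) on [1/2, 1); exp(-t/2) on [1, 3/2)
breakpoints 1/3, 2/3: one integral from each of the 3 segments
segment [0, 1/3) carries sqrt(6)*sqrt(t)/2; integrate it
the [1/3, 2/3) slice contributes ∫ exp(-3*t/2)·t^(s-1) dt
∫ over [2/3, 1) of exp(-3*t/4)·t^(s-1) joins the sum

on [0, 1/3): sqrt(6)*sqrt(t)/2
on [1/3, 2/3): exp(-3*t/2)
on [2/3, 1): exp(-3*t/4)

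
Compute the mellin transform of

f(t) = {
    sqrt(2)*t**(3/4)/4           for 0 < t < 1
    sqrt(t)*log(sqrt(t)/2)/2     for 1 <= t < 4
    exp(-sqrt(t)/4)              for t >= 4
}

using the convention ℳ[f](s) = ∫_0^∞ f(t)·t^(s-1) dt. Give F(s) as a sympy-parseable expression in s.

(2*2**(4*s)*(4*s + 3)*(4*s**2 + 4*s + 1)*uppergamma(2*s, 1/2) - 2*2**(2*s)*(4*s + 3) + s*(4*s + 3)*log(4) + 4*s + (4*s + 3)*log(2) + sqrt(2)*(4*s**2 + 4*s + 1) + 3)/((4*s + 3)*(4*s**2 + 4*s + 1))
  Re(s) > -3/4

reversing the power substitution: sqrt(2)*t**(3/2)/4 on [0, 1); t*log(t/2)/2 on [1, 2); exp(-t/4) on [2, ∞)
peel off the common scale on t: t**(3/2) on [0, 1/2); t*log(t) on [1/2, 1); exp(-t/2) on [1, ∞)
decompose at 1, 4; ℳ[f](s) sums the 3 pieces' integrals
for t in [0, 1): the term is ∫ sqrt(2)*t**(3/4)/4·t^(s-1)
over [1, 4), the kernel integral of sqrt(t)*log(sqrt(t)/2)/2 enters the sum
over [4, ∞), the kernel integral of exp(-sqrt(t)/4) enters the sum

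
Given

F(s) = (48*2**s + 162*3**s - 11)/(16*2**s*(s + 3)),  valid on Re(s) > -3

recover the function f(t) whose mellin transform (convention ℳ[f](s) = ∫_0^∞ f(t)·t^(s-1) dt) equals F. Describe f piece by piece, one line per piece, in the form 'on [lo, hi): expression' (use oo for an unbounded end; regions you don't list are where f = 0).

cuts at 1/2, 1: linearity sums the 3 kernel integrals
the [0, 1/2) slice contributes ∫ t**3/2·t^(s-1) dt
on [1/2, 1): add ∫ 6*t**3·t^(s-1) dt
between 1 and 3/2 the integrand is 3*t**3·t^(s-1)

on [0, 1/2): t**3/2
on [1/2, 1): 6*t**3
on [1, 3/2): 3*t**3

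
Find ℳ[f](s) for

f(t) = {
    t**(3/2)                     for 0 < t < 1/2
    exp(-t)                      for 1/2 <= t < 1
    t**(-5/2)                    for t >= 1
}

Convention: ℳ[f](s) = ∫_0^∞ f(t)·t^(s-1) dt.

(2*2**s*(2*s - 5)*(2*s + 3)*uppergamma(s, 1/2) - 2*2**s*(2*s - 5)*(2*s + 3)*uppergamma(s, 1) - 4*2**s*(2*s + 3) + sqrt(2)*(2*s - 5))/(2*2**s*(2*s - 5)*(2*s + 3))
  -3/2 < Re(s) < 5/2

along the cuts 1/2, 1, ℳ[f](s) splits into 3 integrals
piece [0, 1/2): integrate t**(3/2) against the kernel
on [1/2, 1) integrate f = exp(-t) against the kernel
piece [1, ∞): integrate t**(-5/2) against the kernel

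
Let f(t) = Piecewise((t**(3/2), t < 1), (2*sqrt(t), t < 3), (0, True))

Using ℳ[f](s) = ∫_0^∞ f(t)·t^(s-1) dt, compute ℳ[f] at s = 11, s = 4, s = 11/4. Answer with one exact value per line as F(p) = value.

F(11) = -54/575 + 708588*sqrt(3)/23
F(4) = -26/99 + 36*sqrt(3)
F(11/4) = -84/221 + 216*3**(1/4)/13

integrate the 2 segments split at 1, then add the results
∫ t**(3/2)·t^(s-1) over [0, 1)
on [1, 3): add ∫ 2*sqrt(t)·t^(s-1) dt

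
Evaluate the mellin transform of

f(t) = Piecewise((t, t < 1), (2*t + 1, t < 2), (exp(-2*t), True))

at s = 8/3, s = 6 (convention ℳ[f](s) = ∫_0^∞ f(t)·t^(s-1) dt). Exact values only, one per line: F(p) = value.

slice at 1, 2, transform all 3 pieces, and sum them
over [0, 1), the kernel integral of t enters the sum
∫ (2*t + 1)·t^(s-1) over [1, 2)
for t in [2, ∞): the term is ∫ exp(-2*t)·t^(s-1)

F(8/3) = -57/88 + 2**(1/3)*uppergamma(8/3, 4)/8 + 129*2**(2/3)/22
F(6) = 643*exp(-4)/8 + 657/14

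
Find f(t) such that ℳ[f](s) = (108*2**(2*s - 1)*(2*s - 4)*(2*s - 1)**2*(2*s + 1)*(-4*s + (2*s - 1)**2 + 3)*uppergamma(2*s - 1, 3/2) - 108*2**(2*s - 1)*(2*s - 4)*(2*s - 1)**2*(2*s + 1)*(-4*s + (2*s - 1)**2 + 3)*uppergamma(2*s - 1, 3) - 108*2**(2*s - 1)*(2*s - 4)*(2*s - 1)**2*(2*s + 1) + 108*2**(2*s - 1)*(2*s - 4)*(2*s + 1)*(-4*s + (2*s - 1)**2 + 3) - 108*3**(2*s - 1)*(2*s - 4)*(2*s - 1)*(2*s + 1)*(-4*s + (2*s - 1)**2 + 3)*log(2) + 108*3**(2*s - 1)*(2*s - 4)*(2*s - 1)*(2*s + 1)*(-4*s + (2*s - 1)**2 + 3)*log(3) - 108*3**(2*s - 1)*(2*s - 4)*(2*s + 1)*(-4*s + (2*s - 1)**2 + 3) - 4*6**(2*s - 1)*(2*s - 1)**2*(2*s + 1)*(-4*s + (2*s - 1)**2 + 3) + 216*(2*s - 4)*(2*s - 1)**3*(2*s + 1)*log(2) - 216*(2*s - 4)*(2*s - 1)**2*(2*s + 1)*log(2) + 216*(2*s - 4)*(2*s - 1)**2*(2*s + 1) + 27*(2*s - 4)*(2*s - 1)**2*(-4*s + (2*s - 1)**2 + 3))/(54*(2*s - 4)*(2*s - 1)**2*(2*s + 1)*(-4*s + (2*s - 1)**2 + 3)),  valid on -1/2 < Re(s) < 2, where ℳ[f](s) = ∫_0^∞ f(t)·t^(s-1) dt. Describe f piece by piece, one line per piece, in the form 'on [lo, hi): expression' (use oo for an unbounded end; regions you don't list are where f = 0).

on [0, 1): sqrt(t)/4
on [1, 4): 2*log(sqrt(t)/2)/t
on [4, 9): log(sqrt(t)/2)/sqrt(t)
on [9, 36): exp(-sqrt(t)/2)/sqrt(t)
on [36, oo): 8/t**2

reversing the power substitution: t/4 on [0, 1); 2*log(t/2)/t**2 on [1, 2); log(t/2)/t on [2, 3); …
strip the shared t-power: t**2/4 on [0, 1); 2*log(t/2)/t on [1, 2); log(t/2) on [2, 3); …
reversing the common scale on t: t**2 on [0, 1/2); log(t)/t on [1/2, 1); log(t) on [1, 3/2); …
cuts at 1, 4, 9, 36: linearity sums the 5 kernel integrals
∫ over [0, 1) of sqrt(t)/4·t^(s-1) joins the sum
on [1, 4): add ∫ 2*log(sqrt(t)/2)/t·t^(s-1) dt
between 4 and 9 the integrand is log(sqrt(t)/2)/sqrt(t)·t^(s-1)
piece [9, 36): integrate exp(-sqrt(t)/2)/sqrt(t) against the kernel
∫ 8/t**2·t^(s-1) over [36, ∞)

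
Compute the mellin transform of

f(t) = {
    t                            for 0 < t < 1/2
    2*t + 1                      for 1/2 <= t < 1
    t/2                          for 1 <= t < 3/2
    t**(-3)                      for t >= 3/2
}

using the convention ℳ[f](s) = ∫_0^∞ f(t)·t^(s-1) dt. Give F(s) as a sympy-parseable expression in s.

treat the 4 regions marked off by 1/2, 1, 3/2 separately and sum
segment 0 to 1/2 holds t; add its integral
the [1/2, 1) slice contributes ∫ (2*t + 1)·t^(s-1) dt
[1, 3/2) adds the kernel integral of t/2
between 3/2 and ∞ the integrand is t**(-3)·t^(s-1)

(270*2**s*s**2 - 702*2**s*s - 324*2**s + 49*3**s*s**2 - 275*3**s*s - 162*s**2 + 378*s + 324)/(108*2**s*s*(s**2 - 2*s - 3))
  -1 < Re(s) < 3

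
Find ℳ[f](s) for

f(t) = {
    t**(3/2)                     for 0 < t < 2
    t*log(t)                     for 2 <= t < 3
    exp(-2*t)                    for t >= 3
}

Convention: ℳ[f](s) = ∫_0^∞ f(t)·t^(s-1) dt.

(-12**s*s*(2*s + 3)*log(4) - 12**s*(2*s + 3)*log(4) + 12**s*(4*s + 6) + 12**s*sqrt(2)*(4*s**2 + 8*s + 4) + 3*18**s*s*(2*s + 3)*log(3) + 18**s*(-6*s - 9) + 3*18**s*(2*s + 3)*log(3) + 3**s*(2*s + 3)*(s**2 + 2*s + 1)*uppergamma(s, 6))/(6**s*(2*s + 3)*(s**2 + 2*s + 1))
  Re(s) > -3/2

cuts at 2, 3: linearity sums the 3 kernel integrals
∫ t**(3/2)·t^(s-1) over [0, 2)
over [2, 3), the kernel integral of t*log(t) enters the sum
for t in [3, ∞): the term is ∫ exp(-2*t)·t^(s-1)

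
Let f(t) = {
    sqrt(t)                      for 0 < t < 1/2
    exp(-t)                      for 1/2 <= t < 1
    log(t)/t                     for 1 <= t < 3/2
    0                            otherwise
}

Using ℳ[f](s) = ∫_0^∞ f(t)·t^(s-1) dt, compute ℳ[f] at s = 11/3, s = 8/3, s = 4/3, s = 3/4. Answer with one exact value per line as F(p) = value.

F(11/3) = -uppergamma(11/3, 1) - 81*2**(1/3)*3**(2/3)/512 + 3*2**(5/6)/400 + 9/64 + log(3**(27*2**(1/3)*3**(2/3)/64)/2**(27*2**(1/3)*3**(2/3)/64)) + uppergamma(11/3, 1/2)
F(8/3) = -uppergamma(8/3, 1) - 27*2**(1/3)*3**(2/3)/100 + 3*2**(5/6)/152 + 9/25 + log(3**(9*2**(1/3)*3**(2/3)/20)/2**(9*2**(1/3)*3**(2/3)/20)) + uppergamma(8/3, 1/2)
F(4/3) = -9*2**(2/3)*3**(1/3)/2 - uppergamma(4/3, 1) + 3*2**(1/6)/22 + uppergamma(4/3, 1/2) + log(3**(3*2**(2/3)*3**(1/3)/2)/2**(3*2**(2/3)*3**(1/3)/2)) + 9
F(3/4) = -16*2**(1/4)*3**(3/4)/3 + log(2**(4*2**(1/4)*3**(3/4)/3)/3**(4*2**(1/4)*3**(3/4)/3)) - uppergamma(3/4, 1) + 2**(3/4)/5 + uppergamma(3/4, 1/2) + 16

slice at 1/2, 1, transform all 3 pieces, and sum them
∫ sqrt(t)·t^(s-1) over [0, 1/2)
between 1/2 and 1 the integrand is exp(-t)·t^(s-1)
segment 1 to 3/2 holds log(t)/t; add its integral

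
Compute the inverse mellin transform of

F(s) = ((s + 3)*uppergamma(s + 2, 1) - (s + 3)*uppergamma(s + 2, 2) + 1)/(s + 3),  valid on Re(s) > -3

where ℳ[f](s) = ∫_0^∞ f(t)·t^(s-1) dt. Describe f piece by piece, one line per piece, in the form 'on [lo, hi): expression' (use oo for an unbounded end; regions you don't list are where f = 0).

on [0, 1): t**3
on [1, 2): t**2*exp(-t)

invert the shared t-power to get t on [0, 1); exp(-t) on [1, 2)
summing 2 kernel integrals split by 1 yields ℳ[f](s)
∫ over [0, 1) of t**3·t^(s-1) joins the sum
∫ over [1, 2) of t**2*exp(-t)·t^(s-1) joins the sum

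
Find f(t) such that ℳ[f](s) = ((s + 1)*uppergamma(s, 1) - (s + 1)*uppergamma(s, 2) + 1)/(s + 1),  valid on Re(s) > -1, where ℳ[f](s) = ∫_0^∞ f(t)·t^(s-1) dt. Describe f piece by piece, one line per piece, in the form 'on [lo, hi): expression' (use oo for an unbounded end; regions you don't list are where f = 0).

on [0, 1): t
on [1, 2): exp(-t)

integrate the 2 segments split at 1, then add the results
segment 0 to 1 holds t; add its integral
for t in [1, 2): the term is ∫ exp(-t)·t^(s-1)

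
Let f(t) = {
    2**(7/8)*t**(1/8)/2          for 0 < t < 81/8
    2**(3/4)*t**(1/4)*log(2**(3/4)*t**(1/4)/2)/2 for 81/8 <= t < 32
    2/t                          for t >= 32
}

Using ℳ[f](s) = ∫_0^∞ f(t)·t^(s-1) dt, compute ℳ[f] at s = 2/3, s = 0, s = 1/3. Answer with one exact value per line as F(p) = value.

F(2/3) = -81*3**(2/3)*log(3)/22 - 789*2**(1/3)/242 + 243*3**(2/3)/242 + 81*3**(2/3)*log(2)/22 + 81*sqrt(2)*3**(1/6)/19 + 192*2**(1/3)*log(2)/11
F(0) = -31/16 + log(16384/729) + 4*sqrt(6)
F(1/3) = -27*3**(1/3)*log(3)/7 - 2157*2**(2/3)/784 + 81*3**(1/3)/49 + 27*3**(1/3)*log(2)/7 + 18*sqrt(2)*3**(5/6)/11 + 48*2**(2/3)*log(2)/7

back out the common scale on t: t**(1/8) on [0, 81/16); t**(1/4)*log(t**(1/4)) on [81/16, 16); 1/t on [16, ∞)
peel off the power substitution: t**(1/4) on [0, 9/4); sqrt(t)*log(sqrt(t)) on [9/4, 4); t**(-2) on [4, ∞)
reversing the power substitution: sqrt(t) on [0, 3/2); t*log(t) on [3/2, 2); t**(-4) on [2, ∞)
decompose at 81/8, 32; ℳ[f](s) sums the 3 pieces' integrals
between 0 and 81/8 the integrand is 2**(7/8)*t**(1/8)/2·t^(s-1)
over [81/8, 32), the kernel integral of 2**(3/4)*t**(1/4)*log(2**(3/4)*t**(1/4)/2)/2 enters the sum
∫ 2/t·t^(s-1) over [32, ∞)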